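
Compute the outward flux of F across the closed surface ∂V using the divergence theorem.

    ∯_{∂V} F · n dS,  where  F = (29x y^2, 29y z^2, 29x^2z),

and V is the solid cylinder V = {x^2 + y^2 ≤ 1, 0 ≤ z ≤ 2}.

By the divergence theorem,

    ∯_{∂V} F · n dS = ∭_V (∇ · F) dV.

Compute the divergence:
    ∇ · F = ∂F_x/∂x + ∂F_y/∂y + ∂F_z/∂z = 29y^2 + 29z^2 + 29x^2 = 29x^2 + 29y^2 + 29z^2.

In cylindrical coordinates, x = r cos(θ), y = r sin(θ), z = z, dV = r dr dθ dz, with 0 ≤ r ≤ 1, 0 ≤ θ ≤ 2π, 0 ≤ z ≤ 2.

The integrand, after substitution and multiplying by the volume element, becomes (29r^2 + 29z^2) · r, so

    ∭_V (∇·F) dV = ∫_0^{2π} ∫_0^{1} ∫_0^{2} (29r^2 + 29z^2) · r dz dr dθ.

Inner (z from 0 to 2): 58r (r^2 + 4/3).
Middle (r from 0 to 1): 319/6.
Outer (θ from 0 to 2π): 319π/3.

Therefore ∯_{∂V} F · n dS = 319π/3.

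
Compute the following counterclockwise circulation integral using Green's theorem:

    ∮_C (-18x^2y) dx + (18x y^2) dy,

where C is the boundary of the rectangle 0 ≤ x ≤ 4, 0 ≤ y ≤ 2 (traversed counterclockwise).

Green's theorem converts the closed line integral into a double integral over the enclosed region D:

    ∮_C P dx + Q dy = ∬_D (∂Q/∂x - ∂P/∂y) dA.

Here P = -18x^2y, Q = 18x y^2, so

    ∂Q/∂x = 18y^2,    ∂P/∂y = -18x^2,
    ∂Q/∂x - ∂P/∂y = 18x^2 + 18y^2.

D is the region 0 ≤ x ≤ 4, 0 ≤ y ≤ 2. Evaluating the double integral:

    ∬_D (18x^2 + 18y^2) dA = ∫_0^{4} ∫_0^{2} (18x^2 + 18y^2) dy dx.

Inner (y from 0 to 2): 36x^2 + 48.
Outer (x from 0 to 4): 960.

Therefore ∮_C P dx + Q dy = 960.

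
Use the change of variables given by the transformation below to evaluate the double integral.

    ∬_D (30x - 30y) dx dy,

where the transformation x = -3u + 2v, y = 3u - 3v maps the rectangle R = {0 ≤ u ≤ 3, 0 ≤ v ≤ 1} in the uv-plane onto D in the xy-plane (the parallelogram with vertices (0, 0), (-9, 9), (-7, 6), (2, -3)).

Compute the Jacobian determinant of (x, y) with respect to (u, v):

    ∂(x,y)/∂(u,v) = | -3  2 | = (-3)(-3) - (2)(3) = 3.
                   | 3  -3 |

Its absolute value is |J| = 3 (the area scaling factor).

Substituting x = -3u + 2v, y = 3u - 3v into the integrand,

    30x - 30y → -180u + 150v,

so the integral becomes

    ∬_R (-180u + 150v) · |J| du dv = ∫_0^3 ∫_0^1 (-540u + 450v) dv du.

Inner (v): 225 - 540u.
Outer (u): -1755.

Therefore ∬_D (30x - 30y) dx dy = -1755.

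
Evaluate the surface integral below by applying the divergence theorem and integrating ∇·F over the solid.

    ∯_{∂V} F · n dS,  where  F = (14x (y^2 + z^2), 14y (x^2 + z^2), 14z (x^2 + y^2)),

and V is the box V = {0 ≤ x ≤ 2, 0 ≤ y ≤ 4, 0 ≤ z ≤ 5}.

By the divergence theorem,

    ∯_{∂V} F · n dS = ∭_V (∇ · F) dV.

Compute the divergence:
    ∇ · F = ∂F_x/∂x + ∂F_y/∂y + ∂F_z/∂z = 14y^2 + 14z^2 + 14x^2 + 14z^2 + 14x^2 + 14y^2 = 28x^2 + 28y^2 + 28z^2.

V is a rectangular box, so dV = dx dy dz with 0 ≤ x ≤ 2, 0 ≤ y ≤ 4, 0 ≤ z ≤ 5.

Integrate (28x^2 + 28y^2 + 28z^2) over V as an iterated integral:

    ∭_V (∇·F) dV = ∫_0^{2} ∫_0^{4} ∫_0^{5} (28x^2 + 28y^2 + 28z^2) dz dy dx.

Inner (z from 0 to 5): 140x^2 + 140y^2 + 3500/3.
Middle (y from 0 to 4): 560x^2 + 22960/3.
Outer (x from 0 to 2): 16800.

Therefore ∯_{∂V} F · n dS = 16800.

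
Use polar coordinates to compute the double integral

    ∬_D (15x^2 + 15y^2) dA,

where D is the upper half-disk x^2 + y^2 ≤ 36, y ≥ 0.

The region D is 0 ≤ r ≤ 6, 0 ≤ θ ≤ π in polar coordinates, where x = r cos(θ), y = r sin(θ), and dA = r dr dθ.

Under the substitution, the integrand becomes 15r^2, so

    ∬_D (15x^2 + 15y^2) dA = ∫_{0}^{π} ∫_{0}^{6} (15r^2) · r dr dθ.

Inner integral (in r): ∫_{0}^{6} (15r^2) · r dr = 4860.

Outer integral (in θ): ∫_{0}^{π} (4860) dθ = 4860π.

Therefore ∬_D (15x^2 + 15y^2) dA = 4860π.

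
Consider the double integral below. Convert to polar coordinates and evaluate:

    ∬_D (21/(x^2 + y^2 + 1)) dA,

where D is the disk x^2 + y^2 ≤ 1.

The region D is 0 ≤ r ≤ 1, 0 ≤ θ ≤ 2π in polar coordinates, where x = r cos(θ), y = r sin(θ), and dA = r dr dθ.

Under the substitution, the integrand becomes 21/(r^2 + 1), so

    ∬_D (21/(x^2 + y^2 + 1)) dA = ∫_{0}^{2π} ∫_{0}^{1} (21/(r^2 + 1)) · r dr dθ.

Inner integral (in r): ∫_{0}^{1} (21/(r^2 + 1)) · r dr = 21log(2)/2.

Outer integral (in θ): ∫_{0}^{2π} (21log(2)/2) dθ = 21π log(2).

Therefore ∬_D (21/(x^2 + y^2 + 1)) dA = 21π log(2).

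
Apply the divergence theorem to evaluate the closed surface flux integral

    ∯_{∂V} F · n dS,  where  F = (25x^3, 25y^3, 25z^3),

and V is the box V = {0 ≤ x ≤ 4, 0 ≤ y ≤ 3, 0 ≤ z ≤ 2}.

By the divergence theorem,

    ∯_{∂V} F · n dS = ∭_V (∇ · F) dV.

Compute the divergence:
    ∇ · F = ∂F_x/∂x + ∂F_y/∂y + ∂F_z/∂z = 75x^2 + 75y^2 + 75z^2.

V is a rectangular box, so dV = dx dy dz with 0 ≤ x ≤ 4, 0 ≤ y ≤ 3, 0 ≤ z ≤ 2.

Integrate (75x^2 + 75y^2 + 75z^2) over V as an iterated integral:

    ∭_V (∇·F) dV = ∫_0^{4} ∫_0^{3} ∫_0^{2} (75x^2 + 75y^2 + 75z^2) dz dy dx.

Inner (z from 0 to 2): 150x^2 + 150y^2 + 200.
Middle (y from 0 to 3): 450x^2 + 1950.
Outer (x from 0 to 4): 17400.

Therefore ∯_{∂V} F · n dS = 17400.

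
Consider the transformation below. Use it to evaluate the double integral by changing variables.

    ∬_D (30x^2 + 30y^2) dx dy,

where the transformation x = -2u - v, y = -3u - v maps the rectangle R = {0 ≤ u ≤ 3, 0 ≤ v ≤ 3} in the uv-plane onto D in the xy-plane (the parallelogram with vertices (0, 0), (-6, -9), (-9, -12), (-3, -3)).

Compute the Jacobian determinant of (x, y) with respect to (u, v):

    ∂(x,y)/∂(u,v) = | -2  -1 | = (-2)(-1) - (-1)(-3) = -1.
                   | -3  -1 |

Its absolute value is |J| = 1 (the area scaling factor).

Substituting x = -2u - v, y = -3u - v into the integrand,

    30x^2 + 30y^2 → 390u^2 + 300u v + 60v^2,

so the integral becomes

    ∬_R (390u^2 + 300u v + 60v^2) · |J| du dv = ∫_0^3 ∫_0^3 (390u^2 + 300u v + 60v^2) dv du.

Inner (v): 1170u^2 + 1350u + 540.
Outer (u): 18225.

Therefore ∬_D (30x^2 + 30y^2) dx dy = 18225.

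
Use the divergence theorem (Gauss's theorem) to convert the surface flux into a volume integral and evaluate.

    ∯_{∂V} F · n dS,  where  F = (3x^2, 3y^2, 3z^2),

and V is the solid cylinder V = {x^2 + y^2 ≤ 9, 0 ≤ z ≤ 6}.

By the divergence theorem,

    ∯_{∂V} F · n dS = ∭_V (∇ · F) dV.

Compute the divergence:
    ∇ · F = ∂F_x/∂x + ∂F_y/∂y + ∂F_z/∂z = 6x + 6y + 6z.

In cylindrical coordinates, x = r cos(θ), y = r sin(θ), z = z, dV = r dr dθ dz, with 0 ≤ r ≤ 3, 0 ≤ θ ≤ 2π, 0 ≤ z ≤ 6.

The integrand, after substitution and multiplying by the volume element, becomes (6sqrt(2)r sin(θ + π/4) + 6z) · r, so

    ∭_V (∇·F) dV = ∫_0^{2π} ∫_0^{3} ∫_0^{6} (6sqrt(2)r sin(θ + π/4) + 6z) · r dz dr dθ.

Inner (z from 0 to 6): 36r (sqrt(2)r sin(θ + π/4) + 3).
Middle (r from 0 to 3): 324sqrt(2)sin(θ + π/4) + 486.
Outer (θ from 0 to 2π): 972π.

Therefore ∯_{∂V} F · n dS = 972π.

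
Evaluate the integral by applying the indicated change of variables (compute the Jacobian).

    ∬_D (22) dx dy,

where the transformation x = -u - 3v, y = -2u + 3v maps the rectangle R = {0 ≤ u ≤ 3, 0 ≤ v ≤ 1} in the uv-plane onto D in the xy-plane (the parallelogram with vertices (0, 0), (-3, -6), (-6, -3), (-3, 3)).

Compute the Jacobian determinant of (x, y) with respect to (u, v):

    ∂(x,y)/∂(u,v) = | -1  -3 | = (-1)(3) - (-3)(-2) = -9.
                   | -2  3 |

Its absolute value is |J| = 9 (the area scaling factor).

Substituting x = -u - 3v, y = -2u + 3v into the integrand,

    22 → 22,

so the integral becomes

    ∬_R (22) · |J| du dv = ∫_0^3 ∫_0^1 (198) dv du.

Inner (v): 198.
Outer (u): 594.

Therefore ∬_D (22) dx dy = 594.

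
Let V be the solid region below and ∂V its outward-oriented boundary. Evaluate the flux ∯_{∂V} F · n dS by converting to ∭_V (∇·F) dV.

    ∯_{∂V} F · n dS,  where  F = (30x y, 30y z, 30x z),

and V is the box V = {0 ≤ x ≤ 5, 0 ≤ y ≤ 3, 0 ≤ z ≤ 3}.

By the divergence theorem,

    ∯_{∂V} F · n dS = ∭_V (∇ · F) dV.

Compute the divergence:
    ∇ · F = ∂F_x/∂x + ∂F_y/∂y + ∂F_z/∂z = 30y + 30z + 30x = 30x + 30y + 30z.

V is a rectangular box, so dV = dx dy dz with 0 ≤ x ≤ 5, 0 ≤ y ≤ 3, 0 ≤ z ≤ 3.

Integrate (30x + 30y + 30z) over V as an iterated integral:

    ∭_V (∇·F) dV = ∫_0^{5} ∫_0^{3} ∫_0^{3} (30x + 30y + 30z) dz dy dx.

Inner (z from 0 to 3): 90x + 90y + 135.
Middle (y from 0 to 3): 270x + 810.
Outer (x from 0 to 5): 7425.

Therefore ∯_{∂V} F · n dS = 7425.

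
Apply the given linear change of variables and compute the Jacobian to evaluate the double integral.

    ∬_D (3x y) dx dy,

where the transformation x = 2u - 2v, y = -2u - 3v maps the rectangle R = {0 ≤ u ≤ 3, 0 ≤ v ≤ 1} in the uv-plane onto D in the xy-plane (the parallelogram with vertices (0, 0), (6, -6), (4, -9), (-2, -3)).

Compute the Jacobian determinant of (x, y) with respect to (u, v):

    ∂(x,y)/∂(u,v) = | 2  -2 | = (2)(-3) - (-2)(-2) = -10.
                   | -2  -3 |

Its absolute value is |J| = 10 (the area scaling factor).

Substituting x = 2u - 2v, y = -2u - 3v into the integrand,

    3x y → -12u^2 - 6u v + 18v^2,

so the integral becomes

    ∬_R (-12u^2 - 6u v + 18v^2) · |J| du dv = ∫_0^3 ∫_0^1 (-120u^2 - 60u v + 180v^2) dv du.

Inner (v): -120u^2 - 30u + 60.
Outer (u): -1035.

Therefore ∬_D (3x y) dx dy = -1035.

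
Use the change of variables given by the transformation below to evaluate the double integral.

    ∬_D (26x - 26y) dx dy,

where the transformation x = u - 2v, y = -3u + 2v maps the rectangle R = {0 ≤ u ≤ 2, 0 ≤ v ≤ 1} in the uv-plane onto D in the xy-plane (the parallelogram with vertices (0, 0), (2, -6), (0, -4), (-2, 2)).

Compute the Jacobian determinant of (x, y) with respect to (u, v):

    ∂(x,y)/∂(u,v) = | 1  -2 | = (1)(2) - (-2)(-3) = -4.
                   | -3  2 |

Its absolute value is |J| = 4 (the area scaling factor).

Substituting x = u - 2v, y = -3u + 2v into the integrand,

    26x - 26y → 104u - 104v,

so the integral becomes

    ∬_R (104u - 104v) · |J| du dv = ∫_0^2 ∫_0^1 (416u - 416v) dv du.

Inner (v): 416u - 208.
Outer (u): 416.

Therefore ∬_D (26x - 26y) dx dy = 416.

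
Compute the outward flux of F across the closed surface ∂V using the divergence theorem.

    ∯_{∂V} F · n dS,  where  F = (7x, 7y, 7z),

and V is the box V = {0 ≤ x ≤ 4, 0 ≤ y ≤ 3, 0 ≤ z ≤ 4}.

By the divergence theorem,

    ∯_{∂V} F · n dS = ∭_V (∇ · F) dV.

Compute the divergence:
    ∇ · F = ∂F_x/∂x + ∂F_y/∂y + ∂F_z/∂z = 7 + 7 + 7 = 21.

V is a rectangular box, so dV = dx dy dz with 0 ≤ x ≤ 4, 0 ≤ y ≤ 3, 0 ≤ z ≤ 4.

Integrate (21) over V as an iterated integral:

    ∭_V (∇·F) dV = ∫_0^{4} ∫_0^{3} ∫_0^{4} (21) dz dy dx.

Inner (z from 0 to 4): 84.
Middle (y from 0 to 3): 252.
Outer (x from 0 to 4): 1008.

Therefore ∯_{∂V} F · n dS = 1008.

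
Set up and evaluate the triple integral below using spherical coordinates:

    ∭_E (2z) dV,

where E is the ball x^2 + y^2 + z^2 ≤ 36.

In spherical coordinates, x = ρ sin(φ) cos(θ), y = ρ sin(φ) sin(θ), z = ρ cos(φ), and dV = ρ^2 sin(φ) dρ dφ dθ.

The integrand becomes 2ρ cos(φ), so

    ∭_E (2z) dV = ∫_{0}^{2π} ∫_{0}^{π} ∫_{0}^{6} (2ρ cos(φ)) · ρ^2 sin(φ) dρ dφ dθ.

Inner (ρ): 324sin(2φ).
Middle (φ): 0.
Outer (θ): 0.

Therefore the triple integral equals 0.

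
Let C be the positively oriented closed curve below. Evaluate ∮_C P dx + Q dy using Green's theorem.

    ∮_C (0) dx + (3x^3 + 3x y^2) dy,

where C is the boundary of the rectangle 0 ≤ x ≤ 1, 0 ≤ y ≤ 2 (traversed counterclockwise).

Green's theorem converts the closed line integral into a double integral over the enclosed region D:

    ∮_C P dx + Q dy = ∬_D (∂Q/∂x - ∂P/∂y) dA.

Here P = 0, Q = 3x^3 + 3x y^2, so

    ∂Q/∂x = 9x^2 + 3y^2,    ∂P/∂y = 0,
    ∂Q/∂x - ∂P/∂y = 9x^2 + 3y^2.

D is the region 0 ≤ x ≤ 1, 0 ≤ y ≤ 2. Evaluating the double integral:

    ∬_D (9x^2 + 3y^2) dA = ∫_0^{1} ∫_0^{2} (9x^2 + 3y^2) dy dx.

Inner (y from 0 to 2): 18x^2 + 8.
Outer (x from 0 to 1): 14.

Therefore ∮_C P dx + Q dy = 14.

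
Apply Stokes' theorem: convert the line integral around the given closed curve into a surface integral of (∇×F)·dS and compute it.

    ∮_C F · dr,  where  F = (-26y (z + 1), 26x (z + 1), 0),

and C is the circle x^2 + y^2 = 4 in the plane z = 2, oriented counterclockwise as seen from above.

Let S be the flat disk x^2 + y^2 ≤ 4 in the plane z = 2, with upward unit normal n̂ = ẑ. By Stokes' theorem,

    ∮_C F · dr = ∬_S (∇ × F) · n̂ dS = ∬_D (curl F)_z dA,

where D is the disk x^2 + y^2 ≤ 4.

Compute the curl of F = (-26y (z + 1), 26x (z + 1), 0):
    (∇ × F)_x = ∂F_z/∂y - ∂F_y/∂z = -26x,
    (∇ × F)_y = ∂F_x/∂z - ∂F_z/∂x = -26y,
    (∇ × F)_z = ∂F_y/∂x - ∂F_x/∂y = 52z + 52.

On z = 2, (curl F)_z = 156.

Convert to polar (x = r cos θ, y = r sin θ, dA = r dr dθ); the integrand becomes 156, so

    ∬_D (curl F)_z dA = ∫_0^{2π} ∫_0^{2} (156) · r dr dθ.

Inner (r from 0 to 2): 312.
Outer (θ from 0 to 2π): 624π.

Therefore ∮_C F · dr = 624π.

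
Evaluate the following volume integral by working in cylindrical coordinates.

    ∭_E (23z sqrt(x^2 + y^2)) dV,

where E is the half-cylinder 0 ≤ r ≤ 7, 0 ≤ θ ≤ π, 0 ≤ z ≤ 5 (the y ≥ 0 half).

In cylindrical coordinates, x = r cos(θ), y = r sin(θ), z = z, and dV = r dr dθ dz.

The integrand becomes 23r z, so

    ∭_E (23z sqrt(x^2 + y^2)) dV = ∫_{0}^{π} ∫_{0}^{7} ∫_{0}^{5} (23r z) · r dz dr dθ.

Inner (z): 575r^2/2.
Middle (r from 0 to 7): 197225/6.
Outer (θ): 197225π/6.

Therefore the triple integral equals 197225π/6.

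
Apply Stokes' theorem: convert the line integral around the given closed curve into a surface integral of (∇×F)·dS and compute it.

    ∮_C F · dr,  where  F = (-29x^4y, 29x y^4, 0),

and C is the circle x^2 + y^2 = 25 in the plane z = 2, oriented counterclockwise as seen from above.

Let S be the flat disk x^2 + y^2 ≤ 25 in the plane z = 2, with upward unit normal n̂ = ẑ. By Stokes' theorem,

    ∮_C F · dr = ∬_S (∇ × F) · n̂ dS = ∬_D (curl F)_z dA,

where D is the disk x^2 + y^2 ≤ 25.

Compute the curl of F = (-29x^4y, 29x y^4, 0):
    (∇ × F)_x = ∂F_z/∂y - ∂F_y/∂z = 0,
    (∇ × F)_y = ∂F_x/∂z - ∂F_z/∂x = 0,
    (∇ × F)_z = ∂F_y/∂x - ∂F_x/∂y = 29x^4 + 29y^4.

On z = 2, (curl F)_z = 29x^4 + 29y^4.

Convert to polar (x = r cos θ, y = r sin θ, dA = r dr dθ); the integrand becomes 29r^4(sin(θ)^4 + cos(θ)^4), so

    ∬_D (curl F)_z dA = ∫_0^{2π} ∫_0^{5} (29r^4(sin(θ)^4 + cos(θ)^4)) · r dr dθ.

Inner (r from 0 to 5): 453125sin(θ)^4/6 + 453125cos(θ)^4/6.
Outer (θ from 0 to 2π): 453125π/4.

Therefore ∮_C F · dr = 453125π/4.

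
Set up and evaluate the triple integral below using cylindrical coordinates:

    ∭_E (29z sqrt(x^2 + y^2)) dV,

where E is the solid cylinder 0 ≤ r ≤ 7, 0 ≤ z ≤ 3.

In cylindrical coordinates, x = r cos(θ), y = r sin(θ), z = z, and dV = r dr dθ dz.

The integrand becomes 29r z, so

    ∭_E (29z sqrt(x^2 + y^2)) dV = ∫_{0}^{2π} ∫_{0}^{7} ∫_{0}^{3} (29r z) · r dz dr dθ.

Inner (z): 261r^2/2.
Middle (r from 0 to 7): 29841/2.
Outer (θ): 29841π.

Therefore the triple integral equals 29841π.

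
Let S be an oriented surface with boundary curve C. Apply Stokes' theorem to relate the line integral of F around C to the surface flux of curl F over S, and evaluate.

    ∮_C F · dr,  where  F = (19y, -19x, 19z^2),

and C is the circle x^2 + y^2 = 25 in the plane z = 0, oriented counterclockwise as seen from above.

Let S be the flat disk x^2 + y^2 ≤ 25 in the plane z = 0, with upward unit normal n̂ = ẑ. By Stokes' theorem,

    ∮_C F · dr = ∬_S (∇ × F) · n̂ dS = ∬_D (curl F)_z dA,

where D is the disk x^2 + y^2 ≤ 25.

Compute the curl of F = (19y, -19x, 19z^2):
    (∇ × F)_x = ∂F_z/∂y - ∂F_y/∂z = 0,
    (∇ × F)_y = ∂F_x/∂z - ∂F_z/∂x = 0,
    (∇ × F)_z = ∂F_y/∂x - ∂F_x/∂y = -38.

On z = 0, (curl F)_z = -38.

Convert to polar (x = r cos θ, y = r sin θ, dA = r dr dθ); the integrand becomes -38, so

    ∬_D (curl F)_z dA = ∫_0^{2π} ∫_0^{5} (-38) · r dr dθ.

Inner (r from 0 to 5): -475.
Outer (θ from 0 to 2π): -950π.

Therefore ∮_C F · dr = -950π.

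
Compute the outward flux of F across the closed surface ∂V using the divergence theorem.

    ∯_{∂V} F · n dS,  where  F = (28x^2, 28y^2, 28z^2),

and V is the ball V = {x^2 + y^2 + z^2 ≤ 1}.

By the divergence theorem,

    ∯_{∂V} F · n dS = ∭_V (∇ · F) dV.

Compute the divergence:
    ∇ · F = ∂F_x/∂x + ∂F_y/∂y + ∂F_z/∂z = 56x + 56y + 56z.

In spherical coordinates, x = ρ sin(φ) cos(θ), y = ρ sin(φ) sin(θ), z = ρ cos(φ), dV = ρ^2 sin(φ) dρ dφ dθ, with 0 ≤ ρ ≤ 1, 0 ≤ φ ≤ π, 0 ≤ θ ≤ 2π.

The integrand, after substitution and multiplying by the volume element, becomes (56ρ (sqrt(2)sin(φ)sin(θ + π/4) + cos(φ))) · ρ^2 sin(φ), so

    ∭_V (∇·F) dV = ∫_0^{2π} ∫_0^{π} ∫_0^{1} (56ρ (sqrt(2)sin(φ)sin(θ + π/4) + cos(φ))) · ρ^2 sin(φ) dρ dφ dθ.

Inner (ρ from 0 to 1): 14(sqrt(2)sin(φ)sin(θ + π/4) + cos(φ))sin(φ).
Middle (φ from 0 to π): 7sqrt(2)π sin(θ + π/4).
Outer (θ from 0 to 2π): 0.

Therefore ∯_{∂V} F · n dS = 0.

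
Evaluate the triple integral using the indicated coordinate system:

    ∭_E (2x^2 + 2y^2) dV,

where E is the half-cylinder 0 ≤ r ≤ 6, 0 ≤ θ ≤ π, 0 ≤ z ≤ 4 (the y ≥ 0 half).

In cylindrical coordinates, x = r cos(θ), y = r sin(θ), z = z, and dV = r dr dθ dz.

The integrand becomes 2r^2, so

    ∭_E (2x^2 + 2y^2) dV = ∫_{0}^{π} ∫_{0}^{6} ∫_{0}^{4} (2r^2) · r dz dr dθ.

Inner (z): 8r^3.
Middle (r from 0 to 6): 2592.
Outer (θ): 2592π.

Therefore the triple integral equals 2592π.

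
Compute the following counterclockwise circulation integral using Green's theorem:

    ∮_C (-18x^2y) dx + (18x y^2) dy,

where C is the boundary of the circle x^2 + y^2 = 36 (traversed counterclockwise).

Green's theorem converts the closed line integral into a double integral over the enclosed region D:

    ∮_C P dx + Q dy = ∬_D (∂Q/∂x - ∂P/∂y) dA.

Here P = -18x^2y, Q = 18x y^2, so

    ∂Q/∂x = 18y^2,    ∂P/∂y = -18x^2,
    ∂Q/∂x - ∂P/∂y = 18x^2 + 18y^2.

D is the region x^2 + y^2 ≤ 36. Evaluating the double integral:

In polar coordinates (x = r cos θ, y = r sin θ, dA = r dr dθ) the integrand becomes 18r^2, so

    ∬_D (18x^2 + 18y^2) dA = ∫_0^{2π} ∫_0^{6} (18r^2) · r dr dθ.

Inner (r from 0 to 6): 5832.
Outer (θ from 0 to 2π): 11664π.

Therefore ∮_C P dx + Q dy = 11664π.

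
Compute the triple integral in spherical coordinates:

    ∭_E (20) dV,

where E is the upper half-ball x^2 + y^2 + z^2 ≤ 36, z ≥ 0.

In spherical coordinates, x = ρ sin(φ) cos(θ), y = ρ sin(φ) sin(θ), z = ρ cos(φ), and dV = ρ^2 sin(φ) dρ dφ dθ.

The integrand becomes 20, so

    ∭_E (20) dV = ∫_{0}^{2π} ∫_{0}^{π/2} ∫_{0}^{6} (20) · ρ^2 sin(φ) dρ dφ dθ.

Inner (ρ): 1440sin(φ).
Middle (φ): 1440.
Outer (θ): 2880π.

Therefore the triple integral equals 2880π.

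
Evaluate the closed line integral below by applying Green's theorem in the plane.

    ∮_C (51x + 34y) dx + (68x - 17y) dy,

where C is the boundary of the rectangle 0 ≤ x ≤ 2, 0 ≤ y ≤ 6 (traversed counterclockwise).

Green's theorem converts the closed line integral into a double integral over the enclosed region D:

    ∮_C P dx + Q dy = ∬_D (∂Q/∂x - ∂P/∂y) dA.

Here P = 51x + 34y, Q = 68x - 17y, so

    ∂Q/∂x = 68,    ∂P/∂y = 34,
    ∂Q/∂x - ∂P/∂y = 34.

D is the region 0 ≤ x ≤ 2, 0 ≤ y ≤ 6. Evaluating the double integral:

    ∬_D (34) dA = ∫_0^{2} ∫_0^{6} (34) dy dx.

Inner (y from 0 to 6): 204.
Outer (x from 0 to 2): 408.

Therefore ∮_C P dx + Q dy = 408.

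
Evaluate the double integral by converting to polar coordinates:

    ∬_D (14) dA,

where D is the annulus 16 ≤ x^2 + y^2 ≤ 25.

The region D is 4 ≤ r ≤ 5, 0 ≤ θ ≤ 2π in polar coordinates, where x = r cos(θ), y = r sin(θ), and dA = r dr dθ.

Under the substitution, the integrand becomes 14, so

    ∬_D (14) dA = ∫_{0}^{2π} ∫_{4}^{5} (14) · r dr dθ.

Inner integral (in r): ∫_{4}^{5} (14) · r dr = 63.

Outer integral (in θ): ∫_{0}^{2π} (63) dθ = 126π.

Therefore ∬_D (14) dA = 126π.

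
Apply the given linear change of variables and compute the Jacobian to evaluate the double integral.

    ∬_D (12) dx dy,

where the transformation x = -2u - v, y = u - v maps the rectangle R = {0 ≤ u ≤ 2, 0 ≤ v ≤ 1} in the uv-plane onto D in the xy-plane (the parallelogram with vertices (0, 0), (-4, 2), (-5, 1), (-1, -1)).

Compute the Jacobian determinant of (x, y) with respect to (u, v):

    ∂(x,y)/∂(u,v) = | -2  -1 | = (-2)(-1) - (-1)(1) = 3.
                   | 1  -1 |

Its absolute value is |J| = 3 (the area scaling factor).

Substituting x = -2u - v, y = u - v into the integrand,

    12 → 12,

so the integral becomes

    ∬_R (12) · |J| du dv = ∫_0^2 ∫_0^1 (36) dv du.

Inner (v): 36.
Outer (u): 72.

Therefore ∬_D (12) dx dy = 72.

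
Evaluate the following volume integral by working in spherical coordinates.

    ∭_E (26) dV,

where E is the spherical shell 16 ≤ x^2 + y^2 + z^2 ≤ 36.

In spherical coordinates, x = ρ sin(φ) cos(θ), y = ρ sin(φ) sin(θ), z = ρ cos(φ), and dV = ρ^2 sin(φ) dρ dφ dθ.

The integrand becomes 26, so

    ∭_E (26) dV = ∫_{0}^{2π} ∫_{0}^{π} ∫_{4}^{6} (26) · ρ^2 sin(φ) dρ dφ dθ.

Inner (ρ): 3952sin(φ)/3.
Middle (φ): 7904/3.
Outer (θ): 15808π/3.

Therefore the triple integral equals 15808π/3.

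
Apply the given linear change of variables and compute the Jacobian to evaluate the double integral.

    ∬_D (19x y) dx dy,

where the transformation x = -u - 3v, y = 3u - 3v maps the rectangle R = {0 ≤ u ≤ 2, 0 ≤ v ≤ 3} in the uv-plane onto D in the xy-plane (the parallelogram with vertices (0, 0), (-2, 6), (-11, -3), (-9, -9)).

Compute the Jacobian determinant of (x, y) with respect to (u, v):

    ∂(x,y)/∂(u,v) = | -1  -3 | = (-1)(-3) - (-3)(3) = 12.
                   | 3  -3 |

Its absolute value is |J| = 12 (the area scaling factor).

Substituting x = -u - 3v, y = 3u - 3v into the integrand,

    19x y → -57u^2 - 114u v + 171v^2,

so the integral becomes

    ∬_R (-57u^2 - 114u v + 171v^2) · |J| du dv = ∫_0^2 ∫_0^3 (-684u^2 - 1368u v + 2052v^2) dv du.

Inner (v): -2052u^2 - 6156u + 18468.
Outer (u): 19152.

Therefore ∬_D (19x y) dx dy = 19152.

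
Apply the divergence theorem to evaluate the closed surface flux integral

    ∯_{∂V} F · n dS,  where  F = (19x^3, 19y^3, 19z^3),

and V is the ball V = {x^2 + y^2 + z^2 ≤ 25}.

By the divergence theorem,

    ∯_{∂V} F · n dS = ∭_V (∇ · F) dV.

Compute the divergence:
    ∇ · F = ∂F_x/∂x + ∂F_y/∂y + ∂F_z/∂z = 57x^2 + 57y^2 + 57z^2.

In spherical coordinates, x = ρ sin(φ) cos(θ), y = ρ sin(φ) sin(θ), z = ρ cos(φ), dV = ρ^2 sin(φ) dρ dφ dθ, with 0 ≤ ρ ≤ 5, 0 ≤ φ ≤ π, 0 ≤ θ ≤ 2π.

The integrand, after substitution and multiplying by the volume element, becomes (57ρ^2) · ρ^2 sin(φ), so

    ∭_V (∇·F) dV = ∫_0^{2π} ∫_0^{π} ∫_0^{5} (57ρ^2) · ρ^2 sin(φ) dρ dφ dθ.

Inner (ρ from 0 to 5): 35625sin(φ).
Middle (φ from 0 to π): 71250.
Outer (θ from 0 to 2π): 142500π.

Therefore ∯_{∂V} F · n dS = 142500π.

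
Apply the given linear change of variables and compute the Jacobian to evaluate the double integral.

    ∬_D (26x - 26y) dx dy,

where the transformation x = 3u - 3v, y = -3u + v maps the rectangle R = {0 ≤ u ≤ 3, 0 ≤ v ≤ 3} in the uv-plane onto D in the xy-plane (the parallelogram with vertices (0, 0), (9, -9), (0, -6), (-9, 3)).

Compute the Jacobian determinant of (x, y) with respect to (u, v):

    ∂(x,y)/∂(u,v) = | 3  -3 | = (3)(1) - (-3)(-3) = -6.
                   | -3  1 |

Its absolute value is |J| = 6 (the area scaling factor).

Substituting x = 3u - 3v, y = -3u + v into the integrand,

    26x - 26y → 156u - 104v,

so the integral becomes

    ∬_R (156u - 104v) · |J| du dv = ∫_0^3 ∫_0^3 (936u - 624v) dv du.

Inner (v): 2808u - 2808.
Outer (u): 4212.

Therefore ∬_D (26x - 26y) dx dy = 4212.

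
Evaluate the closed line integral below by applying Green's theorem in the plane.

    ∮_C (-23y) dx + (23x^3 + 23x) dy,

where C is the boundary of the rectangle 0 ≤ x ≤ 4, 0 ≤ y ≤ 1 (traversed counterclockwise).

Green's theorem converts the closed line integral into a double integral over the enclosed region D:

    ∮_C P dx + Q dy = ∬_D (∂Q/∂x - ∂P/∂y) dA.

Here P = -23y, Q = 23x^3 + 23x, so

    ∂Q/∂x = 69x^2 + 23,    ∂P/∂y = -23,
    ∂Q/∂x - ∂P/∂y = 69x^2 + 46.

D is the region 0 ≤ x ≤ 4, 0 ≤ y ≤ 1. Evaluating the double integral:

    ∬_D (69x^2 + 46) dA = ∫_0^{4} ∫_0^{1} (69x^2 + 46) dy dx.

Inner (y from 0 to 1): 69x^2 + 46.
Outer (x from 0 to 4): 1656.

Therefore ∮_C P dx + Q dy = 1656.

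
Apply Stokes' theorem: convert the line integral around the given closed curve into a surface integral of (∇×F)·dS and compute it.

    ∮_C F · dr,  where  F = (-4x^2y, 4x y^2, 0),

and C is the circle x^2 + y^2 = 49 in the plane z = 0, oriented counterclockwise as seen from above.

Let S be the flat disk x^2 + y^2 ≤ 49 in the plane z = 0, with upward unit normal n̂ = ẑ. By Stokes' theorem,

    ∮_C F · dr = ∬_S (∇ × F) · n̂ dS = ∬_D (curl F)_z dA,

where D is the disk x^2 + y^2 ≤ 49.

Compute the curl of F = (-4x^2y, 4x y^2, 0):
    (∇ × F)_x = ∂F_z/∂y - ∂F_y/∂z = 0,
    (∇ × F)_y = ∂F_x/∂z - ∂F_z/∂x = 0,
    (∇ × F)_z = ∂F_y/∂x - ∂F_x/∂y = 4x^2 + 4y^2.

On z = 0, (curl F)_z = 4x^2 + 4y^2.

Convert to polar (x = r cos θ, y = r sin θ, dA = r dr dθ); the integrand becomes 4r^2, so

    ∬_D (curl F)_z dA = ∫_0^{2π} ∫_0^{7} (4r^2) · r dr dθ.

Inner (r from 0 to 7): 2401.
Outer (θ from 0 to 2π): 4802π.

Therefore ∮_C F · dr = 4802π.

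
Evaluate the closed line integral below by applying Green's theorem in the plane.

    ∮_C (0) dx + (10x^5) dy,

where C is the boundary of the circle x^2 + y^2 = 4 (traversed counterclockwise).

Green's theorem converts the closed line integral into a double integral over the enclosed region D:

    ∮_C P dx + Q dy = ∬_D (∂Q/∂x - ∂P/∂y) dA.

Here P = 0, Q = 10x^5, so

    ∂Q/∂x = 50x^4,    ∂P/∂y = 0,
    ∂Q/∂x - ∂P/∂y = 50x^4.

D is the region x^2 + y^2 ≤ 4. Evaluating the double integral:

In polar coordinates (x = r cos θ, y = r sin θ, dA = r dr dθ) the integrand becomes 50r^4cos(θ)^4, so

    ∬_D (50x^4) dA = ∫_0^{2π} ∫_0^{2} (50r^4cos(θ)^4) · r dr dθ.

Inner (r from 0 to 2): 1600cos(θ)^4/3.
Outer (θ from 0 to 2π): 400π.

Therefore ∮_C P dx + Q dy = 400π.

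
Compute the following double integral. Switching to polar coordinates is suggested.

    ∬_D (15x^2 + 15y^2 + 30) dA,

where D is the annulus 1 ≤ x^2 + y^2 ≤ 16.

The region D is 1 ≤ r ≤ 4, 0 ≤ θ ≤ 2π in polar coordinates, where x = r cos(θ), y = r sin(θ), and dA = r dr dθ.

Under the substitution, the integrand becomes 15r^2 + 30, so

    ∬_D (15x^2 + 15y^2 + 30) dA = ∫_{0}^{2π} ∫_{1}^{4} (15r^2 + 30) · r dr dθ.

Inner integral (in r): ∫_{1}^{4} (15r^2 + 30) · r dr = 4725/4.

Outer integral (in θ): ∫_{0}^{2π} (4725/4) dθ = 4725π/2.

Therefore ∬_D (15x^2 + 15y^2 + 30) dA = 4725π/2.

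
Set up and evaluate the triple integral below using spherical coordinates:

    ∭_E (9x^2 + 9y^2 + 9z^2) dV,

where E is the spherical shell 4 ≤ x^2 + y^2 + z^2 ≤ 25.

In spherical coordinates, x = ρ sin(φ) cos(θ), y = ρ sin(φ) sin(θ), z = ρ cos(φ), and dV = ρ^2 sin(φ) dρ dφ dθ.

The integrand becomes 9ρ^2, so

    ∭_E (9x^2 + 9y^2 + 9z^2) dV = ∫_{0}^{2π} ∫_{0}^{π} ∫_{2}^{5} (9ρ^2) · ρ^2 sin(φ) dρ dφ dθ.

Inner (ρ): 27837sin(φ)/5.
Middle (φ): 55674/5.
Outer (θ): 111348π/5.

Therefore the triple integral equals 111348π/5.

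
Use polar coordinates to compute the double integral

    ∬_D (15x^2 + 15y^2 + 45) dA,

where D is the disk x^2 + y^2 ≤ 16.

The region D is 0 ≤ r ≤ 4, 0 ≤ θ ≤ 2π in polar coordinates, where x = r cos(θ), y = r sin(θ), and dA = r dr dθ.

Under the substitution, the integrand becomes 15r^2 + 45, so

    ∬_D (15x^2 + 15y^2 + 45) dA = ∫_{0}^{2π} ∫_{0}^{4} (15r^2 + 45) · r dr dθ.

Inner integral (in r): ∫_{0}^{4} (15r^2 + 45) · r dr = 1320.

Outer integral (in θ): ∫_{0}^{2π} (1320) dθ = 2640π.

Therefore ∬_D (15x^2 + 15y^2 + 45) dA = 2640π.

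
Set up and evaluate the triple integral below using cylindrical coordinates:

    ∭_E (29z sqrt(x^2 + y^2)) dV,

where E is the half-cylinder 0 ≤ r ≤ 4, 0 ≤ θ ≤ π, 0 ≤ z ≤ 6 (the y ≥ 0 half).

In cylindrical coordinates, x = r cos(θ), y = r sin(θ), z = z, and dV = r dr dθ dz.

The integrand becomes 29r z, so

    ∭_E (29z sqrt(x^2 + y^2)) dV = ∫_{0}^{π} ∫_{0}^{4} ∫_{0}^{6} (29r z) · r dz dr dθ.

Inner (z): 522r^2.
Middle (r from 0 to 4): 11136.
Outer (θ): 11136π.

Therefore the triple integral equals 11136π.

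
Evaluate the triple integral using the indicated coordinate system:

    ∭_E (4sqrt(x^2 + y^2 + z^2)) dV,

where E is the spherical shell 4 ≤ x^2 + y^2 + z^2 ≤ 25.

In spherical coordinates, x = ρ sin(φ) cos(θ), y = ρ sin(φ) sin(θ), z = ρ cos(φ), and dV = ρ^2 sin(φ) dρ dφ dθ.

The integrand becomes 4ρ, so

    ∭_E (4sqrt(x^2 + y^2 + z^2)) dV = ∫_{0}^{2π} ∫_{0}^{π} ∫_{2}^{5} (4ρ) · ρ^2 sin(φ) dρ dφ dθ.

Inner (ρ): 609sin(φ).
Middle (φ): 1218.
Outer (θ): 2436π.

Therefore the triple integral equals 2436π.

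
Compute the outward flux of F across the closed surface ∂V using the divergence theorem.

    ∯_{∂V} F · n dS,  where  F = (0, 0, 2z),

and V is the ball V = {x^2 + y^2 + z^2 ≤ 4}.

By the divergence theorem,

    ∯_{∂V} F · n dS = ∭_V (∇ · F) dV.

Compute the divergence:
    ∇ · F = ∂F_x/∂x + ∂F_y/∂y + ∂F_z/∂z = 0 + 0 + 2 = 2.

In spherical coordinates, x = ρ sin(φ) cos(θ), y = ρ sin(φ) sin(θ), z = ρ cos(φ), dV = ρ^2 sin(φ) dρ dφ dθ, with 0 ≤ ρ ≤ 2, 0 ≤ φ ≤ π, 0 ≤ θ ≤ 2π.

The integrand, after substitution and multiplying by the volume element, becomes (2) · ρ^2 sin(φ), so

    ∭_V (∇·F) dV = ∫_0^{2π} ∫_0^{π} ∫_0^{2} (2) · ρ^2 sin(φ) dρ dφ dθ.

Inner (ρ from 0 to 2): 16sin(φ)/3.
Middle (φ from 0 to π): 32/3.
Outer (θ from 0 to 2π): 64π/3.

Therefore ∯_{∂V} F · n dS = 64π/3.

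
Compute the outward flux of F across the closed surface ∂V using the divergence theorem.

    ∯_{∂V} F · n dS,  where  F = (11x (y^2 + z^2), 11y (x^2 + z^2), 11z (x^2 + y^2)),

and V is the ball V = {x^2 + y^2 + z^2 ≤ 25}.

By the divergence theorem,

    ∯_{∂V} F · n dS = ∭_V (∇ · F) dV.

Compute the divergence:
    ∇ · F = ∂F_x/∂x + ∂F_y/∂y + ∂F_z/∂z = 11y^2 + 11z^2 + 11x^2 + 11z^2 + 11x^2 + 11y^2 = 22x^2 + 22y^2 + 22z^2.

In spherical coordinates, x = ρ sin(φ) cos(θ), y = ρ sin(φ) sin(θ), z = ρ cos(φ), dV = ρ^2 sin(φ) dρ dφ dθ, with 0 ≤ ρ ≤ 5, 0 ≤ φ ≤ π, 0 ≤ θ ≤ 2π.

The integrand, after substitution and multiplying by the volume element, becomes (22ρ^2) · ρ^2 sin(φ), so

    ∭_V (∇·F) dV = ∫_0^{2π} ∫_0^{π} ∫_0^{5} (22ρ^2) · ρ^2 sin(φ) dρ dφ dθ.

Inner (ρ from 0 to 5): 13750sin(φ).
Middle (φ from 0 to π): 27500.
Outer (θ from 0 to 2π): 55000π.

Therefore ∯_{∂V} F · n dS = 55000π.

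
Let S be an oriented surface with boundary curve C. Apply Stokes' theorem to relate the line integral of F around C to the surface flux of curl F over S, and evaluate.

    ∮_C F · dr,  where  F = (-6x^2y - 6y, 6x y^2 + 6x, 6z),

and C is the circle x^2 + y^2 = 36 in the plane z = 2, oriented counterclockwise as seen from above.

Let S be the flat disk x^2 + y^2 ≤ 36 in the plane z = 2, with upward unit normal n̂ = ẑ. By Stokes' theorem,

    ∮_C F · dr = ∬_S (∇ × F) · n̂ dS = ∬_D (curl F)_z dA,

where D is the disk x^2 + y^2 ≤ 36.

Compute the curl of F = (-6x^2y - 6y, 6x y^2 + 6x, 6z):
    (∇ × F)_x = ∂F_z/∂y - ∂F_y/∂z = 0,
    (∇ × F)_y = ∂F_x/∂z - ∂F_z/∂x = 0,
    (∇ × F)_z = ∂F_y/∂x - ∂F_x/∂y = 6x^2 + 6y^2 + 12.

On z = 2, (curl F)_z = 6x^2 + 6y^2 + 12.

Convert to polar (x = r cos θ, y = r sin θ, dA = r dr dθ); the integrand becomes 6r^2 + 12, so

    ∬_D (curl F)_z dA = ∫_0^{2π} ∫_0^{6} (6r^2 + 12) · r dr dθ.

Inner (r from 0 to 6): 2160.
Outer (θ from 0 to 2π): 4320π.

Therefore ∮_C F · dr = 4320π.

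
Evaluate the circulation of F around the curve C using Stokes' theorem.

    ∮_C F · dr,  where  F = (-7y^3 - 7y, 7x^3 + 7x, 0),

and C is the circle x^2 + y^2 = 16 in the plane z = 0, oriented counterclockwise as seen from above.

Let S be the flat disk x^2 + y^2 ≤ 16 in the plane z = 0, with upward unit normal n̂ = ẑ. By Stokes' theorem,

    ∮_C F · dr = ∬_S (∇ × F) · n̂ dS = ∬_D (curl F)_z dA,

where D is the disk x^2 + y^2 ≤ 16.

Compute the curl of F = (-7y^3 - 7y, 7x^3 + 7x, 0):
    (∇ × F)_x = ∂F_z/∂y - ∂F_y/∂z = 0,
    (∇ × F)_y = ∂F_x/∂z - ∂F_z/∂x = 0,
    (∇ × F)_z = ∂F_y/∂x - ∂F_x/∂y = 21x^2 + 21y^2 + 14.

On z = 0, (curl F)_z = 21x^2 + 21y^2 + 14.

Convert to polar (x = r cos θ, y = r sin θ, dA = r dr dθ); the integrand becomes 21r^2 + 14, so

    ∬_D (curl F)_z dA = ∫_0^{2π} ∫_0^{4} (21r^2 + 14) · r dr dθ.

Inner (r from 0 to 4): 1456.
Outer (θ from 0 to 2π): 2912π.

Therefore ∮_C F · dr = 2912π.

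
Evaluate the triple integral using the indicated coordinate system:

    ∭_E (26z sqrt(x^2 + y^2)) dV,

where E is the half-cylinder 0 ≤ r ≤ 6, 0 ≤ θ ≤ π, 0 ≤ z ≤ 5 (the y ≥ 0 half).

In cylindrical coordinates, x = r cos(θ), y = r sin(θ), z = z, and dV = r dr dθ dz.

The integrand becomes 26r z, so

    ∭_E (26z sqrt(x^2 + y^2)) dV = ∫_{0}^{π} ∫_{0}^{6} ∫_{0}^{5} (26r z) · r dz dr dθ.

Inner (z): 325r^2.
Middle (r from 0 to 6): 23400.
Outer (θ): 23400π.

Therefore the triple integral equals 23400π.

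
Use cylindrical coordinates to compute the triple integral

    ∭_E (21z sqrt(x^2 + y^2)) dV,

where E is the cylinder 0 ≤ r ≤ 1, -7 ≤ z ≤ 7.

In cylindrical coordinates, x = r cos(θ), y = r sin(θ), z = z, and dV = r dr dθ dz.

The integrand becomes 21r z, so

    ∭_E (21z sqrt(x^2 + y^2)) dV = ∫_{0}^{2π} ∫_{0}^{1} ∫_{-7}^{7} (21r z) · r dz dr dθ.

Inner (z): 0.
Middle (r from 0 to 1): 0.
Outer (θ): 0.

Therefore the triple integral equals 0.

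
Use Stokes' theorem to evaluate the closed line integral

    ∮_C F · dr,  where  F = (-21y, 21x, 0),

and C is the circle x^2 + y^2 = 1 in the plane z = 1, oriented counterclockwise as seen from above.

Let S be the flat disk x^2 + y^2 ≤ 1 in the plane z = 1, with upward unit normal n̂ = ẑ. By Stokes' theorem,

    ∮_C F · dr = ∬_S (∇ × F) · n̂ dS = ∬_D (curl F)_z dA,

where D is the disk x^2 + y^2 ≤ 1.

Compute the curl of F = (-21y, 21x, 0):
    (∇ × F)_x = ∂F_z/∂y - ∂F_y/∂z = 0,
    (∇ × F)_y = ∂F_x/∂z - ∂F_z/∂x = 0,
    (∇ × F)_z = ∂F_y/∂x - ∂F_x/∂y = 42.

On z = 1, (curl F)_z = 42.

Convert to polar (x = r cos θ, y = r sin θ, dA = r dr dθ); the integrand becomes 42, so

    ∬_D (curl F)_z dA = ∫_0^{2π} ∫_0^{1} (42) · r dr dθ.

Inner (r from 0 to 1): 21.
Outer (θ from 0 to 2π): 42π.

Therefore ∮_C F · dr = 42π.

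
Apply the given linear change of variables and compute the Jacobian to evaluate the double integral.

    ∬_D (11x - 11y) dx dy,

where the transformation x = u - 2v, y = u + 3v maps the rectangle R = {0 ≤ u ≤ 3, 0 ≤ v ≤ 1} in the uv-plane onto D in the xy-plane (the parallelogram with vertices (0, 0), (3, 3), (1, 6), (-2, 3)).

Compute the Jacobian determinant of (x, y) with respect to (u, v):

    ∂(x,y)/∂(u,v) = | 1  -2 | = (1)(3) - (-2)(1) = 5.
                   | 1  3 |

Its absolute value is |J| = 5 (the area scaling factor).

Substituting x = u - 2v, y = u + 3v into the integrand,

    11x - 11y → -55v,

so the integral becomes

    ∬_R (-55v) · |J| du dv = ∫_0^3 ∫_0^1 (-275v) dv du.

Inner (v): -275/2.
Outer (u): -825/2.

Therefore ∬_D (11x - 11y) dx dy = -825/2.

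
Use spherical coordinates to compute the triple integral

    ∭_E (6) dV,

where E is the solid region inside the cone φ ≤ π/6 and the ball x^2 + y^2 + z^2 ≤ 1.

In spherical coordinates, x = ρ sin(φ) cos(θ), y = ρ sin(φ) sin(θ), z = ρ cos(φ), and dV = ρ^2 sin(φ) dρ dφ dθ.

The integrand becomes 6, so

    ∭_E (6) dV = ∫_{0}^{2π} ∫_{0}^{π/6} ∫_{0}^{1} (6) · ρ^2 sin(φ) dρ dφ dθ.

Inner (ρ): 2sin(φ).
Middle (φ): 2 - sqrt(3).
Outer (θ): 2π (2 - sqrt(3)).

Therefore the triple integral equals 2π (2 - sqrt(3)).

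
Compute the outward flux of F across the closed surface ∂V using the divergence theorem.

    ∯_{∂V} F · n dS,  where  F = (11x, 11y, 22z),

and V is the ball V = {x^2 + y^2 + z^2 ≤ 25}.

By the divergence theorem,

    ∯_{∂V} F · n dS = ∭_V (∇ · F) dV.

Compute the divergence:
    ∇ · F = ∂F_x/∂x + ∂F_y/∂y + ∂F_z/∂z = 11 + 11 + 22 = 44.

In spherical coordinates, x = ρ sin(φ) cos(θ), y = ρ sin(φ) sin(θ), z = ρ cos(φ), dV = ρ^2 sin(φ) dρ dφ dθ, with 0 ≤ ρ ≤ 5, 0 ≤ φ ≤ π, 0 ≤ θ ≤ 2π.

The integrand, after substitution and multiplying by the volume element, becomes (44) · ρ^2 sin(φ), so

    ∭_V (∇·F) dV = ∫_0^{2π} ∫_0^{π} ∫_0^{5} (44) · ρ^2 sin(φ) dρ dφ dθ.

Inner (ρ from 0 to 5): 5500sin(φ)/3.
Middle (φ from 0 to π): 11000/3.
Outer (θ from 0 to 2π): 22000π/3.

Therefore ∯_{∂V} F · n dS = 22000π/3.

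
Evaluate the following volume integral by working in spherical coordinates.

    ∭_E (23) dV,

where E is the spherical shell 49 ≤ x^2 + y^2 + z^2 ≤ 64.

In spherical coordinates, x = ρ sin(φ) cos(θ), y = ρ sin(φ) sin(θ), z = ρ cos(φ), and dV = ρ^2 sin(φ) dρ dφ dθ.

The integrand becomes 23, so

    ∭_E (23) dV = ∫_{0}^{2π} ∫_{0}^{π} ∫_{7}^{8} (23) · ρ^2 sin(φ) dρ dφ dθ.

Inner (ρ): 3887sin(φ)/3.
Middle (φ): 7774/3.
Outer (θ): 15548π/3.

Therefore the triple integral equals 15548π/3.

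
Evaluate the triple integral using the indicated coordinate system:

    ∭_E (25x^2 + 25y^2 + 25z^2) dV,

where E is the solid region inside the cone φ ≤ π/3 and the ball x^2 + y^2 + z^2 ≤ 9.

In spherical coordinates, x = ρ sin(φ) cos(θ), y = ρ sin(φ) sin(θ), z = ρ cos(φ), and dV = ρ^2 sin(φ) dρ dφ dθ.

The integrand becomes 25ρ^2, so

    ∭_E (25x^2 + 25y^2 + 25z^2) dV = ∫_{0}^{2π} ∫_{0}^{π/3} ∫_{0}^{3} (25ρ^2) · ρ^2 sin(φ) dρ dφ dθ.

Inner (ρ): 1215sin(φ).
Middle (φ): 1215/2.
Outer (θ): 1215π.

Therefore the triple integral equals 1215π.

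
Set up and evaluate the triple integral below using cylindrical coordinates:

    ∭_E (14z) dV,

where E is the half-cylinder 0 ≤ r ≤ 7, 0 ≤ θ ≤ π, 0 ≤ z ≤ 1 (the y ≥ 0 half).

In cylindrical coordinates, x = r cos(θ), y = r sin(θ), z = z, and dV = r dr dθ dz.

The integrand becomes 14z, so

    ∭_E (14z) dV = ∫_{0}^{π} ∫_{0}^{7} ∫_{0}^{1} (14z) · r dz dr dθ.

Inner (z): 7r.
Middle (r from 0 to 7): 343/2.
Outer (θ): 343π/2.

Therefore the triple integral equals 343π/2.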